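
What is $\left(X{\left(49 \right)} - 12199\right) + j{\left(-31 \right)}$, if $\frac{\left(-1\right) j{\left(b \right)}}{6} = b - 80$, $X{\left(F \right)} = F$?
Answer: $-11484$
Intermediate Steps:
$j{\left(b \right)} = 480 - 6 b$ ($j{\left(b \right)} = - 6 \left(b - 80\right) = - 6 \left(-80 + b\right) = 480 - 6 b$)
$\left(X{\left(49 \right)} - 12199\right) + j{\left(-31 \right)} = \left(49 - 12199\right) + \left(480 - -186\right) = -12150 + \left(480 + 186\right) = -12150 + 666 = -11484$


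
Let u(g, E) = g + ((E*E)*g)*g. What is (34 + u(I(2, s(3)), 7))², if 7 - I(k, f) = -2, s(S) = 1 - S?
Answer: 16096144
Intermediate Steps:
I(k, f) = 9 (I(k, f) = 7 - 1*(-2) = 7 + 2 = 9)
u(g, E) = g + E²*g² (u(g, E) = g + (E²*g)*g = g + (g*E²)*g = g + E²*g²)
(34 + u(I(2, s(3)), 7))² = (34 + 9*(1 + 9*7²))² = (34 + 9*(1 + 9*49))² = (34 + 9*(1 + 441))² = (34 + 9*442)² = (34 + 3978)² = 4012² = 16096144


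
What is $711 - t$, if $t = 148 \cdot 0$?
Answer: $711$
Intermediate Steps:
$t = 0$
$711 - t = 711 - 0 = 711 + 0 = 711$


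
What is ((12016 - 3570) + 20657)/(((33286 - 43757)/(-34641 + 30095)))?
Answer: 132302238/10471 ≈ 12635.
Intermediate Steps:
((12016 - 3570) + 20657)/(((33286 - 43757)/(-34641 + 30095))) = (8446 + 20657)/((-10471/(-4546))) = 29103/((-10471*(-1/4546))) = 29103/(10471/4546) = 29103*(4546/10471) = 132302238/10471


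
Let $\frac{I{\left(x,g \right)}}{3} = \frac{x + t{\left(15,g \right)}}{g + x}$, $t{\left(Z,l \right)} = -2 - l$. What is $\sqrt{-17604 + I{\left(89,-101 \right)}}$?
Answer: $i \sqrt{17651} \approx 132.86 i$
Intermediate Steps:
$I{\left(x,g \right)} = \frac{3 \left(-2 + x - g\right)}{g + x}$ ($I{\left(x,g \right)} = 3 \frac{x - \left(2 + g\right)}{g + x} = 3 \frac{-2 + x - g}{g + x} = \frac{3 \left(-2 + x - g\right)}{g + x}$)
$\sqrt{-17604 + I{\left(89,-101 \right)}} = \sqrt{-17604 + \frac{3 \left(-2 + 89 - -101\right)}{-101 + 89}} = \sqrt{-17604 + \frac{3 \left(-2 + 89 + 101\right)}{-12}} = \sqrt{-17604 + 3 \left(- \frac{1}{12}\right) 188} = \sqrt{-17604 - 47} = \sqrt{-17651} = i \sqrt{17651}$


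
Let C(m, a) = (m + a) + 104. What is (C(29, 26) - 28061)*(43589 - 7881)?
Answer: -996324616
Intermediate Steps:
C(m, a) = 104 + a + m (C(m, a) = (a + m) + 104 = 104 + a + m)
(C(29, 26) - 28061)*(43589 - 7881) = ((104 + 26 + 29) - 28061)*(43589 - 7881) = (159 - 28061)*35708 = -27902*35708 = -996324616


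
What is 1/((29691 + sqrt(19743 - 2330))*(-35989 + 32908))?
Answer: -9897/905339595836 + sqrt(17413)/2716018787508 ≈ -1.0883e-8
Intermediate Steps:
1/((29691 + sqrt(19743 - 2330))*(-35989 + 32908)) = 1/((29691 + sqrt(17413))*(-3081)) = 1/(-91477971 - 3081*sqrt(17413))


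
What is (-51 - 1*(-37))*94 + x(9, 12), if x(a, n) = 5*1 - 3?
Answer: -1314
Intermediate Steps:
x(a, n) = 2 (x(a, n) = 5 - 3 = 2)
(-51 - 1*(-37))*94 + x(9, 12) = (-51 - 1*(-37))*94 + 2 = (-51 + 37)*94 + 2 = -14*94 + 2 = -1316 + 2 = -1314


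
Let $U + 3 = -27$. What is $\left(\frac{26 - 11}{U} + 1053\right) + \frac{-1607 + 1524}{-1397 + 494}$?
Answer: $\frac{1900981}{1806} \approx 1052.6$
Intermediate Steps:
$U = -30$ ($U = -3 - 27 = -30$)
$\left(\frac{26 - 11}{U} + 1053\right) + \frac{-1607 + 1524}{-1397 + 494} = \left(\frac{26 - 11}{-30} + 1053\right) + \frac{-1607 + 1524}{-1397 + 494} = \left(15 \left(- \frac{1}{30}\right) + 1053\right) - \frac{83}{-903} = \left(- \frac{1}{2} + 1053\right) - - \frac{83}{903} = \frac{2105}{2} + \frac{83}{903} = \frac{1900981}{1806}$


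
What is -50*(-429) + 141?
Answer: 21591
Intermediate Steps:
-50*(-429) + 141 = 21450 + 141 = 21591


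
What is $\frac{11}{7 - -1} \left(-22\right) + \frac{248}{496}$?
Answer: $- \frac{119}{4} \approx -29.75$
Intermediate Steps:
$\frac{11}{7 - -1} \left(-22\right) + \frac{248}{496} = \frac{11}{7 + 1} \left(-22\right) + 248 \cdot \frac{1}{496} = \frac{11}{8} \left(-22\right) + \frac{1}{2} = - \frac{121}{4} + \frac{1}{2} = - \frac{119}{4}$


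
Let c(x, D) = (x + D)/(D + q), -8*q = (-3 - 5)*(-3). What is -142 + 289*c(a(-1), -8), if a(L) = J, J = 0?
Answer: 750/11 ≈ 68.182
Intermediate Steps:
q = -3 (q = -(-3 - 5)*(-3)/8 = -(-1)*(-3) = -⅛*24 = -3)
a(L) = 0
c(x, D) = (D + x)/(-3 + D) (c(x, D) = (x + D)/(D - 3) = (D + x)/(-3 + D))
-142 + 289*c(a(-1), -8) = -142 + 289*((-8 + 0)/(-3 - 8)) = -142 + 289*(-8/(-11)) = -142 + 289*(-1/11*(-8)) = -142 + 289*(8/11) = -142 + 2312/11 = 750/11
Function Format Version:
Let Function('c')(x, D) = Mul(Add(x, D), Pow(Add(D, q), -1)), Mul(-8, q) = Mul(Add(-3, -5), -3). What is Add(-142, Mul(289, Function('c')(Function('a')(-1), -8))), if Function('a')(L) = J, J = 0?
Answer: Rational(750, 11) ≈ 68.182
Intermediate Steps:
q = -3 (q = Mul(Rational(-1, 8), Mul(Add(-3, -5), -3)) = Mul(Rational(-1, 8), Mul(-8, -3)) = Mul(Rational(-1, 8), 24) = -3)
Function('a')(L) = 0
Function('c')(x, D) = Mul(Pow(Add(-3, D), -1), Add(D, x)) (Function('c')(x, D) = Mul(Add(x, D), Pow(Add(D, -3), -1)) = Mul(Add(D, x), Pow(Add(-3, D), -1)) = Mul(Pow(Add(-3, D), -1), Add(D, x)))
Add(-142, Mul(289, Function('c')(Function('a')(-1), -8))) = Add(-142, Mul(289, Mul(Pow(Add(-3, -8), -1), Add(-8, 0)))) = Add(-142, Mul(289, Mul(Pow(-11, -1), -8))) = Add(-142, Mul(289, Mul(Rational(-1, 11), -8))) = Add(-142, Mul(289, Rational(8, 11))) = Add(-142, Rational(2312, 11)) = Rational(750, 11)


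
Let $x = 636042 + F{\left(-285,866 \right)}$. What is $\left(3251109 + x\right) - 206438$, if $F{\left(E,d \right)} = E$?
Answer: $3680428$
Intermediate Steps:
$x = 635757$ ($x = 636042 - 285 = 635757$)
$\left(3251109 + x\right) - 206438 = \left(3251109 + 635757\right) - 206438 = 3886866 - 206438 = 3680428$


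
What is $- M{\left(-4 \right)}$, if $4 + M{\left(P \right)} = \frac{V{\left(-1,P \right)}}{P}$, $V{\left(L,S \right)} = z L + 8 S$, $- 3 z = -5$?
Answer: $- \frac{53}{12} \approx -4.4167$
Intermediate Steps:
$z = \frac{5}{3}$ ($z = \left(- \frac{1}{3}\right) \left(-5\right) = \frac{5}{3} \approx 1.6667$)
$V{\left(L,S \right)} = 8 S + \frac{5 L}{3}$ ($V{\left(L,S \right)} = \frac{5 L}{3} + 8 S = 8 S + \frac{5 L}{3}$)
$M{\left(P \right)} = -4 + \frac{- \frac{5}{3} + 8 P}{P}$ ($M{\left(P \right)} = -4 + \frac{8 P + \frac{5}{3} \left(-1\right)}{P} = -4 + \frac{8 P - \frac{5}{3}}{P} = -4 + \frac{- \frac{5}{3} + 8 P}{P}$)
$- M{\left(-4 \right)} = - (4 - \frac{5}{3 \left(-4\right)}) = - (4 - - \frac{5}{12}) = - (4 + \frac{5}{12}) = \left(-1\right) \frac{53}{12} = - \frac{53}{12}$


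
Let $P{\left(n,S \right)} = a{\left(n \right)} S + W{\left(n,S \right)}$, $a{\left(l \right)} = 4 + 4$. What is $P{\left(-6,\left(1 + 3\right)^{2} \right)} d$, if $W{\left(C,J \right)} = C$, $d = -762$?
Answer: $-92964$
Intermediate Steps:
$a{\left(l \right)} = 8$
$P{\left(n,S \right)} = n + 8 S$ ($P{\left(n,S \right)} = 8 S + n = n + 8 S$)
$P{\left(-6,\left(1 + 3\right)^{2} \right)} d = \left(-6 + 8 \left(1 + 3\right)^{2}\right) \left(-762\right) = \left(-6 + 8 \cdot 4^{2}\right) \left(-762\right) = \left(-6 + 8 \cdot 16\right) \left(-762\right) = \left(-6 + 128\right) \left(-762\right) = 122 \left(-762\right) = -92964$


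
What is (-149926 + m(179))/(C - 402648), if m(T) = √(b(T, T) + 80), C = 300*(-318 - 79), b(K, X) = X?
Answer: 74963/260874 - √259/521748 ≈ 0.28732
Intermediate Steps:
C = -119100 (C = 300*(-397) = -119100)
m(T) = √(80 + T) (m(T) = √(T + 80) = √(80 + T))
(-149926 + m(179))/(C - 402648) = (-149926 + √(80 + 179))/(-119100 - 402648) = (-149926 + √259)/(-521748) = (-149926 + √259)*(-1/521748) = 74963/260874 - √259/521748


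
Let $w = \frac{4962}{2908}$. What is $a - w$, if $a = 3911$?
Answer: $\frac{5684113}{1454} \approx 3909.3$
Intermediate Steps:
$w = \frac{2481}{1454}$ ($w = 4962 \cdot \frac{1}{2908} = \frac{2481}{1454} \approx 1.7063$)
$a - w = 3911 - \frac{2481}{1454} = \frac{5684113}{1454}$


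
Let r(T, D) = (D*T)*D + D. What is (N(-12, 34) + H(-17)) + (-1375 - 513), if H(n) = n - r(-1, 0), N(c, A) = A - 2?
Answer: -1873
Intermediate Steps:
N(c, A) = -2 + A
r(T, D) = D + T*D**2 (r(T, D) = T*D**2 + D = D + T*D**2)
H(n) = n (H(n) = n - 0*(1 + 0*(-1)) = n - 0*(1 + 0) = n - 0 = n - 1*0 = n + 0 = n)
(N(-12, 34) + H(-17)) + (-1375 - 513) = ((-2 + 34) - 17) + (-1375 - 513) = (32 - 17) - 1888 = 15 - 1888 = -1873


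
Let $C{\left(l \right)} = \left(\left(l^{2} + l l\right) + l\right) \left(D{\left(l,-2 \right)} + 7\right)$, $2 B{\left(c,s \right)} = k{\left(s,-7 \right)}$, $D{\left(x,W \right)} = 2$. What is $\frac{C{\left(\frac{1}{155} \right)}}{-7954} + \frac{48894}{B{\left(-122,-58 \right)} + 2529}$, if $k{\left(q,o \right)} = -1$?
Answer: $\frac{18686776046259}{966366656450} \approx 19.337$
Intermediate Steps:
$B{\left(c,s \right)} = - \frac{1}{2}$ ($B{\left(c,s \right)} = \frac{1}{2} \left(-1\right) = - \frac{1}{2}$)
$C{\left(l \right)} = 9 l + 18 l^{2}$ ($C{\left(l \right)} = \left(\left(l^{2} + l l\right) + l\right) \left(2 + 7\right) = \left(\left(l^{2} + l^{2}\right) + l\right) 9 = \left(2 l^{2} + l\right) 9 = \left(l + 2 l^{2}\right) 9 = 9 l + 18 l^{2}$)
$\frac{C{\left(\frac{1}{155} \right)}}{-7954} + \frac{48894}{B{\left(-122,-58 \right)} + 2529} = \frac{9 \cdot \frac{1}{155} \left(1 + \frac{2}{155}\right)}{-7954} + \frac{48894}{- \frac{1}{2} + 2529} = 9 \cdot \frac{1}{155} \left(1 + 2 \cdot \frac{1}{155}\right) \left(- \frac{1}{7954}\right) + \frac{48894}{\frac{5057}{2}} = 9 \cdot \frac{1}{155} \left(1 + \frac{2}{155}\right) \left(- \frac{1}{7954}\right) + 48894 \cdot \frac{2}{5057} = 9 \cdot \frac{1}{155} \cdot \frac{157}{155} \left(- \frac{1}{7954}\right) + \frac{97788}{5057} = \frac{1413}{24025} \left(- \frac{1}{7954}\right) + \frac{97788}{5057} = - \frac{1413}{191094850} + \frac{97788}{5057} = \frac{18686776046259}{966366656450}$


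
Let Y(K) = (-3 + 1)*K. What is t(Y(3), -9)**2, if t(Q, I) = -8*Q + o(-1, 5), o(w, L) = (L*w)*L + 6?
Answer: 841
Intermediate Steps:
o(w, L) = 6 + w*L**2 (o(w, L) = w*L**2 + 6 = 6 + w*L**2)
Y(K) = -2*K
t(Q, I) = -19 - 8*Q (t(Q, I) = -8*Q + (6 - 1*5**2) = -8*Q + (6 - 1*25) = -8*Q + (6 - 25) = -8*Q - 19 = -19 - 8*Q)
t(Y(3), -9)**2 = (-19 - (-16)*3)**2 = (-19 - 8*(-6))**2 = (-19 + 48)**2 = 29**2 = 841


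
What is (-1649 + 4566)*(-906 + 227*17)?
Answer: 8613901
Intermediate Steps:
(-1649 + 4566)*(-906 + 227*17) = 2917*(-906 + 3859) = 2917*2953 = 8613901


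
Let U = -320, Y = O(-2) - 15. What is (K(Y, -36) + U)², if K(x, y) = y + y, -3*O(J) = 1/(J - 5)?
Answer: 153664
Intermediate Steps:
O(J) = -1/(3*(-5 + J)) (O(J) = -1/(3*(J - 5)) = -1/(3*(-5 + J)))
Y = -314/21 (Y = -1/(-15 + 3*(-2)) - 15 = -1/(-15 - 6) - 15 = -1/(-21) - 15 = -1*(-1/21) - 15 = 1/21 - 15 = -314/21 ≈ -14.952)
K(x, y) = 2*y
(K(Y, -36) + U)² = (2*(-36) - 320)² = (-72 - 320)² = (-392)² = 153664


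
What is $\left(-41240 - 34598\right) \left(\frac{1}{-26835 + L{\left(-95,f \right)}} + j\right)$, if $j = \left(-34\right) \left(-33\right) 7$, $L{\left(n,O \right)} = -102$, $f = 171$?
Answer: $- \frac{16044529734086}{26937} \approx -5.9563 \cdot 10^{8}$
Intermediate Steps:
$j = 7854$ ($j = 1122 \cdot 7 = 7854$)
$\left(-41240 - 34598\right) \left(\frac{1}{-26835 + L{\left(-95,f \right)}} + j\right) = \left(-41240 - 34598\right) \left(\frac{1}{-26835 - 102} + 7854\right) = - 75838 \left(\frac{1}{-26937} + 7854\right) = - 75838 \left(- \frac{1}{26937} + 7854\right) = \left(-75838\right) \frac{211563197}{26937} = - \frac{16044529734086}{26937}$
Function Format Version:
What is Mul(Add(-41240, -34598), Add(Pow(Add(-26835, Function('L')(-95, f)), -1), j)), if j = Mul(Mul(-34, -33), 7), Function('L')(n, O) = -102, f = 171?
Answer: Rational(-16044529734086, 26937) ≈ -5.9563e+8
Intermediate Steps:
j = 7854 (j = Mul(1122, 7) = 7854)
Mul(Add(-41240, -34598), Add(Pow(Add(-26835, Function('L')(-95, f)), -1), j)) = Mul(Add(-41240, -34598), Add(Pow(Add(-26835, -102), -1), 7854)) = Mul(-75838, Add(Pow(-26937, -1), 7854)) = Mul(-75838, Add(Rational(-1, 26937), 7854)) = Mul(-75838, Rational(211563197, 26937)) = Rational(-16044529734086, 26937)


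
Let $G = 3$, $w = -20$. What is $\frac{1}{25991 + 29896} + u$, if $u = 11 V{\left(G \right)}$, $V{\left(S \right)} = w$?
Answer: $- \frac{12295139}{55887} \approx -220.0$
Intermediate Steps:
$V{\left(S \right)} = -20$
$u = -220$ ($u = 11 \left(-20\right) = -220$)
$\frac{1}{25991 + 29896} + u = \frac{1}{25991 + 29896} - 220 = \frac{1}{55887} - 220 = - \frac{12295139}{55887}$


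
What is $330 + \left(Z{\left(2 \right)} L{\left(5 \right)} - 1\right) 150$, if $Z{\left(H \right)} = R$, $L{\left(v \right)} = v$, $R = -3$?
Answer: $-2070$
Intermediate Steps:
$Z{\left(H \right)} = -3$
$330 + \left(Z{\left(2 \right)} L{\left(5 \right)} - 1\right) 150 = 330 + \left(\left(-3\right) 5 - 1\right) 150 = 330 + \left(-15 - 1\right) 150 = 330 - 2400 = -2070$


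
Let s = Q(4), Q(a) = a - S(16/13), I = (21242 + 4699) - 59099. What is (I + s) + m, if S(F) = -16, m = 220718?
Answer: 187580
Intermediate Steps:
I = -33158 (I = 25941 - 59099 = -33158)
Q(a) = 16 + a (Q(a) = a - 1*(-16) = a + 16 = 16 + a)
s = 20 (s = 16 + 4 = 20)
(I + s) + m = (-33158 + 20) + 220718 = -33138 + 220718 = 187580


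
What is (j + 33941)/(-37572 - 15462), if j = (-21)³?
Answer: -12340/26517 ≈ -0.46536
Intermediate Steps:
j = -9261
(j + 33941)/(-37572 - 15462) = (-9261 + 33941)/(-37572 - 15462) = 24680/(-53034) = 24680*(-1/53034) = -12340/26517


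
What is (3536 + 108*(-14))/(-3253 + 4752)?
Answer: 2024/1499 ≈ 1.3502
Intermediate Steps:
(3536 + 108*(-14))/(-3253 + 4752) = (3536 - 1512)/1499 = 2024*(1/1499) = 2024/1499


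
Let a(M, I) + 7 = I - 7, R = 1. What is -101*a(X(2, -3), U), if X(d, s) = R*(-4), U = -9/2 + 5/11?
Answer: 40097/22 ≈ 1822.6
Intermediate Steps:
U = -89/22 (U = -9*½ + 5*(1/11) = -9/2 + 5/11 = -89/22 ≈ -4.0455)
X(d, s) = -4 (X(d, s) = 1*(-4) = -4)
a(M, I) = -14 + I (a(M, I) = -7 + (I - 7) = -7 + (-7 + I) = -14 + I)
-101*a(X(2, -3), U) = -101*(-14 - 89/22) = -101*(-397/22) = 40097/22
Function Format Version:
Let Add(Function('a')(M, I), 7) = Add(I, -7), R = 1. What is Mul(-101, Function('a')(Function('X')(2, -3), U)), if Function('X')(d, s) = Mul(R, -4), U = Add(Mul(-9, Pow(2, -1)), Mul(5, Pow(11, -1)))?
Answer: Rational(40097, 22) ≈ 1822.6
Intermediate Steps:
U = Rational(-89, 22) (U = Add(Mul(-9, Rational(1, 2)), Mul(5, Rational(1, 11))) = Add(Rational(-9, 2), Rational(5, 11)) = Rational(-89, 22) ≈ -4.0455)
Function('X')(d, s) = -4 (Function('X')(d, s) = Mul(1, -4) = -4)
Function('a')(M, I) = Add(-14, I) (Function('a')(M, I) = Add(-7, Add(I, -7)) = Add(-7, Add(-7, I)) = Add(-14, I))
Mul(-101, Function('a')(Function('X')(2, -3), U)) = Mul(-101, Add(-14, Rational(-89, 22))) = Mul(-101, Rational(-397, 22)) = Rational(40097, 22)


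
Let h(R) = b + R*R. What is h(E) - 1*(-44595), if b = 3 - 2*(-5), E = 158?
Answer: 69572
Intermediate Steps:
b = 13 (b = 3 + 10 = 13)
h(R) = 13 + R² (h(R) = 13 + R*R = 13 + R²)
h(E) - 1*(-44595) = (13 + 158²) - 1*(-44595) = (13 + 24964) + 44595 = 24977 + 44595 = 69572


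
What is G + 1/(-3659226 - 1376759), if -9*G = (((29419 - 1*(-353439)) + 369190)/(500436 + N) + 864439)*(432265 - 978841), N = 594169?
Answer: 57878144156629189150023/1102482872185 ≈ 5.2498e+10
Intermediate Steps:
G = 57464571634575152/1094605 (G = -(((29419 - 1*(-353439)) + 369190)/(500436 + 594169) + 864439)*(432265 - 978841)/9 = -(((29419 + 353439) + 369190)/1094605 + 864439)*(-546576)/9 = -((382858 + 369190)*(1/1094605) + 864439)*(-546576)/9 = -(752048*(1/1094605) + 864439)*(-546576)/9 = -(752048/1094605 + 864439)*(-546576)/9 = -315406667881*(-546576)/3283815 = -⅑*(-517181144711176368/1094605) = 57464571634575152/1094605 ≈ 5.2498e+10)
G + 1/(-3659226 - 1376759) = 57464571634575152/1094605 + 1/(-3659226 - 1376759) = 57464571634575152/1094605 + 1/(-5035985) = 57464571634575152/1094605 - 1/5035985 = 57878144156629189150023/1102482872185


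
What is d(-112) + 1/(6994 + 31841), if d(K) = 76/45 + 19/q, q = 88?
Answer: 2169899/1139160 ≈ 1.9048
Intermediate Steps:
d(K) = 7543/3960 (d(K) = 76/45 + 19/88 = 7543/3960)
d(-112) + 1/(6994 + 31841) = 7543/3960 + 1/(6994 + 31841) = 7543/3960 + 1/38835 = 2169899/1139160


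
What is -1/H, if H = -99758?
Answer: 1/99758 ≈ 1.0024e-5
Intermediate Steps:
-1/H = -1/(-99758) = -1*(-1/99758) = 1/99758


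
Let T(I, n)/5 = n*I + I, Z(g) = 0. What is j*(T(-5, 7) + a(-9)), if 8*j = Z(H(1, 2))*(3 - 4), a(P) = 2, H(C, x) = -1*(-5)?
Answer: 0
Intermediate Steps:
H(C, x) = 5
T(I, n) = 5*I + 5*I*n (T(I, n) = 5*(n*I + I) = 5*(I*n + I) = 5*(I + I*n) = 5*I + 5*I*n)
j = 0 (j = (0*(3 - 4))/8 = (0*(-1))/8 = (⅛)*0 = 0)
j*(T(-5, 7) + a(-9)) = 0*(5*(-5)*(1 + 7) + 2) = 0*(5*(-5)*8 + 2) = 0*(-200 + 2) = 0*(-198) = 0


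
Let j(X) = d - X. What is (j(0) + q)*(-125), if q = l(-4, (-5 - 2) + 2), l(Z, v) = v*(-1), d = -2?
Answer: -375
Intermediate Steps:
l(Z, v) = -v
q = 5 (q = -((-5 - 2) + 2) = -(-7 + 2) = -1*(-5) = 5)
j(X) = -2 - X
(j(0) + q)*(-125) = ((-2 - 1*0) + 5)*(-125) = ((-2 + 0) + 5)*(-125) = (-2 + 5)*(-125) = 3*(-125) = -375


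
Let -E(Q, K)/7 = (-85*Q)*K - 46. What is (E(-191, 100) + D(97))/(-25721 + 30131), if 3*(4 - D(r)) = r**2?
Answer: -34101931/13230 ≈ -2577.6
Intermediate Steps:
E(Q, K) = 322 + 595*K*Q (E(Q, K) = -7*((-85*Q)*K - 46) = -7*(-85*K*Q - 46) = -7*(-46 - 85*K*Q) = 322 + 595*K*Q)
D(r) = 4 - r**2/3
(E(-191, 100) + D(97))/(-25721 + 30131) = ((322 + 595*100*(-191)) + (4 - 1/3*97**2))/(-25721 + 30131) = ((322 - 11364500) + (4 - 1/3*9409))/4410 = (-11364178 + (4 - 9409/3))*(1/4410) = (-11364178 - 9397/3)*(1/4410) = -34101931/3*1/4410 = -34101931/13230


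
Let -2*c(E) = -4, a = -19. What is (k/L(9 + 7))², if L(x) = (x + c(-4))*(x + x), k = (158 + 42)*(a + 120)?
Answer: 6375625/5184 ≈ 1229.9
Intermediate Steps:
c(E) = 2 (c(E) = -½*(-4) = 2)
k = 20200 (k = (158 + 42)*(-19 + 120) = 200*101 = 20200)
L(x) = 2*x*(2 + x) (L(x) = (x + 2)*(x + x) = (2 + x)*(2*x) = 2*x*(2 + x))
(k/L(9 + 7))² = (20200/((2*(9 + 7)*(2 + (9 + 7)))))² = (20200/((2*16*(2 + 16))))² = (20200/((2*16*18)))² = (20200/576)² = (20200*(1/576))² = (2525/72)² = 6375625/5184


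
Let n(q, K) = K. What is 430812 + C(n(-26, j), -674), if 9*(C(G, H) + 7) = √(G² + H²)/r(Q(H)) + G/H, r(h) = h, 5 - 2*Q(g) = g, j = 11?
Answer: 2613263119/6066 + 2*√454397/6111 ≈ 4.3081e+5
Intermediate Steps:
Q(g) = 5/2 - g/2
C(G, H) = -7 + G/(9*H) + √(G² + H²)/(9*(5/2 - H/2)) (C(G, H) = -7 + (√(G² + H²)/(5/2 - H/2) + G/H)/9 = -7 + (G/H + √(G² + H²)/(5/2 - H/2))/9 = -7 + (G/(9*H) + √(G² + H²)/(9*(5/2 - H/2))) = -7 + G/(9*H) + √(G² + H²)/(9*(5/2 - H/2)))
430812 + C(n(-26, j), -674) = 430812 + (⅑)*(11*(-5 - 674) - 63*(-674)*(-5 - 674) - 2*(-674)*√(11² + (-674)²))/(-674*(-5 - 674)) = 430812 + (⅑)*(-1/674)*(11*(-679) - 63*(-674)*(-679) - 2*(-674)*√(121 + 454276))/(-679) = 430812 + (⅑)*(-1/674)*(-1/679)*(-7469 - 28831698 - 2*(-674)*√454397) = 430812 + (⅑)*(-1/674)*(-1/679)*(-7469 - 28831698 + 1348*√454397) = 430812 + (⅑)*(-1/674)*(-1/679)*(-28839167 + 1348*√454397) = 430812 + (-42473/6066 + 2*√454397/6111) = 2613263119/6066 + 2*√454397/6111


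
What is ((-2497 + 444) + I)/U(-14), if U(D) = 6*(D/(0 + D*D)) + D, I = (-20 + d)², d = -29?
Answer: -2436/101 ≈ -24.119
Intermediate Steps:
I = 2401 (I = (-20 - 29)² = (-49)² = 2401)
U(D) = D + 6/D (U(D) = 6*(D/(0 + D²)) + D = 6*(D/(D²)) + D = 6*(D/D²) + D = 6/D + D = D + 6/D)
((-2497 + 444) + I)/U(-14) = ((-2497 + 444) + 2401)/(-14 + 6/(-14)) = (-2053 + 2401)/(-14 + 6*(-1/14)) = 348/(-14 - 3/7) = 348/(-101/7) = 348*(-7/101) = -2436/101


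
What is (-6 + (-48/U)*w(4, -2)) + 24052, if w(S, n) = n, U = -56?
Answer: 168310/7 ≈ 24044.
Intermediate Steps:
(-6 + (-48/U)*w(4, -2)) + 24052 = (-6 - 48/(-56)*(-2)) + 24052 = (-6 - 48*(-1/56)*(-2)) + 24052 = (-6 + (6/7)*(-2)) + 24052 = (-6 - 12/7) + 24052 = -54/7 + 24052 = 168310/7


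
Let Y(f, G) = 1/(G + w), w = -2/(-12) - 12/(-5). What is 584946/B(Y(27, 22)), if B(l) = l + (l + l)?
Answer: 23950289/5 ≈ 4.7901e+6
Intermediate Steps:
w = 77/30 (w = -2*(-1/12) - 12*(-1/5) = 1/6 + 12/5 = 77/30 ≈ 2.5667)
Y(f, G) = 1/(77/30 + G) (Y(f, G) = 1/(G + 77/30) = 1/(77/30 + G))
B(l) = 3*l (B(l) = l + 2*l = 3*l)
584946/B(Y(27, 22)) = 584946/((3*(30/(77 + 30*22)))) = 584946/((3*(30/(77 + 660)))) = 584946/((3*(30/737))) = 584946/(90/737) = 584946*(737/90) = 23950289/5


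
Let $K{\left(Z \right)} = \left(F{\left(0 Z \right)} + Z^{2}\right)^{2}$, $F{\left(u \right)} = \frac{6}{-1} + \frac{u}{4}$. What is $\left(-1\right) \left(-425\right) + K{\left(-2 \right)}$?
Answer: $429$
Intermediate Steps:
$F{\left(u \right)} = -6 + \frac{u}{4}$ ($F{\left(u \right)} = 6 \left(-1\right) + u \frac{1}{4} = -6 + \frac{u}{4}$)
$K{\left(Z \right)} = \left(-6 + Z^{2}\right)^{2}$ ($K{\left(Z \right)} = \left(\left(-6 + \frac{0 Z}{4}\right) + Z^{2}\right)^{2} = \left(\left(-6 + \frac{1}{4} \cdot 0\right) + Z^{2}\right)^{2} = \left(\left(-6 + 0\right) + Z^{2}\right)^{2} = \left(-6 + Z^{2}\right)^{2}$)
$\left(-1\right) \left(-425\right) + K{\left(-2 \right)} = \left(-1\right) \left(-425\right) + \left(-6 + \left(-2\right)^{2}\right)^{2} = 425 + \left(-6 + 4\right)^{2} = 425 + \left(-2\right)^{2} = 425 + 4 = 429$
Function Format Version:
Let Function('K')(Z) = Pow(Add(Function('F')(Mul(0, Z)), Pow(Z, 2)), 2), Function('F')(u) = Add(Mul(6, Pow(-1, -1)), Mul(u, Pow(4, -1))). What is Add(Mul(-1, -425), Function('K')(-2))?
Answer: 429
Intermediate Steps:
Function('F')(u) = Add(-6, Mul(Rational(1, 4), u)) (Function('F')(u) = Add(Mul(6, -1), Mul(u, Rational(1, 4))) = Add(-6, Mul(Rational(1, 4), u)))
Function('K')(Z) = Pow(Add(-6, Pow(Z, 2)), 2) (Function('K')(Z) = Pow(Add(Add(-6, Mul(Rational(1, 4), Mul(0, Z))), Pow(Z, 2)), 2) = Pow(Add(Add(-6, Mul(Rational(1, 4), 0)), Pow(Z, 2)), 2) = Pow(Add(Add(-6, 0), Pow(Z, 2)), 2) = Pow(Add(-6, Pow(Z, 2)), 2))
Add(Mul(-1, -425), Function('K')(-2)) = Add(Mul(-1, -425), Pow(Add(-6, Pow(-2, 2)), 2)) = Add(425, Pow(Add(-6, 4), 2)) = Add(425, Pow(-2, 2)) = Add(425, 4) = 429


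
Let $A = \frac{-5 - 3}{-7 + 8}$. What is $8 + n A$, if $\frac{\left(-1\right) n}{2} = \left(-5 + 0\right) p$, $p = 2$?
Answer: $-152$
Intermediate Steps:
$n = 20$ ($n = - 2 \left(-5 + 0\right) 2 = - 2 \left(\left(-5\right) 2\right) = \left(-2\right) \left(-10\right) = 20$)
$A = -8$ ($A = - \frac{8}{1} = \left(-8\right) 1 = -8$)
$8 + n A = 8 + 20 \left(-8\right) = 8 - 160 = -152$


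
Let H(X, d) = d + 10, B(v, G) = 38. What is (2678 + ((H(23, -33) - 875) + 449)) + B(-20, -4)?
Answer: 2267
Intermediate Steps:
H(X, d) = 10 + d
(2678 + ((H(23, -33) - 875) + 449)) + B(-20, -4) = (2678 + (((10 - 33) - 875) + 449)) + 38 = (2678 + ((-23 - 875) + 449)) + 38 = (2678 + (-898 + 449)) + 38 = (2678 - 449) + 38 = 2229 + 38 = 2267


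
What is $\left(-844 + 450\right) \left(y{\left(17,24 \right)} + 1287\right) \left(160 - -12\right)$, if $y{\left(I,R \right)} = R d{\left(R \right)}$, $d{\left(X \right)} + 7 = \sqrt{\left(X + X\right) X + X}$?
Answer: $-75832392 - 22770048 \sqrt{6} \approx -1.3161 \cdot 10^{8}$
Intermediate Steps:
$d{\left(X \right)} = -7 + \sqrt{X + 2 X^{2}}$ ($d{\left(X \right)} = -7 + \sqrt{\left(X + X\right) X + X} = -7 + \sqrt{2 X X + X} = -7 + \sqrt{2 X^{2} + X} = -7 + \sqrt{X + 2 X^{2}}$)
$y{\left(I,R \right)} = R \left(-7 + \sqrt{R \left(1 + 2 R\right)}\right)$
$\left(-844 + 450\right) \left(y{\left(17,24 \right)} + 1287\right) \left(160 - -12\right) = \left(-844 + 450\right) \left(24 \left(-7 + \sqrt{24 \left(1 + 2 \cdot 24\right)}\right) + 1287\right) \left(160 - -12\right) = - 394 \left(24 \left(-7 + \sqrt{24 \left(1 + 48\right)}\right) + 1287\right) \left(160 + 12\right) = - 394 \left(24 \left(-7 + \sqrt{24 \cdot 49}\right) + 1287\right) 172 = - 394 \left(24 \left(-7 + \sqrt{1176}\right) + 1287\right) 172 = - 394 \left(24 \left(-7 + 14 \sqrt{6}\right) + 1287\right) 172 = - 394 \left(\left(-168 + 336 \sqrt{6}\right) + 1287\right) 172 = - 394 \left(1119 + 336 \sqrt{6}\right) 172 = \left(-440886 - 132384 \sqrt{6}\right) 172 = -75832392 - 22770048 \sqrt{6}$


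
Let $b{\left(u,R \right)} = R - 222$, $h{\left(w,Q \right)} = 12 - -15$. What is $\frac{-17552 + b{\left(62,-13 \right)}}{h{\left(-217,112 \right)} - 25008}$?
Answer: $\frac{539}{757} \approx 0.71202$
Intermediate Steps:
$h{\left(w,Q \right)} = 27$ ($h{\left(w,Q \right)} = 12 + 15 = 27$)
$b{\left(u,R \right)} = -222 + R$
$\frac{-17552 + b{\left(62,-13 \right)}}{h{\left(-217,112 \right)} - 25008} = \frac{-17552 - 235}{27 - 25008} = \frac{-17552 - 235}{-24981} = \left(-17787\right) \left(- \frac{1}{24981}\right) = \frac{539}{757}$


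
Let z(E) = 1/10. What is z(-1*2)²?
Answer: 1/100 ≈ 0.010000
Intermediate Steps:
z(E) = ⅒
z(-1*2)² = (⅒)² = 1/100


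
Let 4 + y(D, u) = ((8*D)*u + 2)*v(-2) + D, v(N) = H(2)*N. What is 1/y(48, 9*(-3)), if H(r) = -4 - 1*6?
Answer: -1/207276 ≈ -4.8245e-6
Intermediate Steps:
H(r) = -10 (H(r) = -4 - 6 = -10)
v(N) = -10*N
y(D, u) = 36 + D + 160*D*u (y(D, u) = -4 + (((8*D)*u + 2)*(-10*(-2)) + D) = -4 + ((8*D*u + 2)*20 + D) = -4 + ((2 + 8*D*u)*20 + D) = -4 + ((40 + 160*D*u) + D) = -4 + (40 + D + 160*D*u) = 36 + D + 160*D*u)
1/y(48, 9*(-3)) = 1/(36 + 48 + 160*48*(9*(-3))) = 1/(36 + 48 + 160*48*(-27)) = 1/(36 + 48 - 207360) = 1/(-207276) = -1/207276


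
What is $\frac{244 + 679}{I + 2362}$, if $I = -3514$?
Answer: $- \frac{923}{1152} \approx -0.80122$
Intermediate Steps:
$\frac{244 + 679}{I + 2362} = \frac{244 + 679}{-3514 + 2362} = \frac{923}{-1152} = 923 \left(- \frac{1}{1152}\right) = - \frac{923}{1152}$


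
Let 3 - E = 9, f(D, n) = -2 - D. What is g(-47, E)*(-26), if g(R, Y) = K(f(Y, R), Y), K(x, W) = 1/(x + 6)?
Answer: -13/5 ≈ -2.6000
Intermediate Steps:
K(x, W) = 1/(6 + x)
E = -6 (E = 3 - 1*9 = 3 - 9 = -6)
g(R, Y) = 1/(4 - Y) (g(R, Y) = 1/(6 + (-2 - Y)) = 1/(4 - Y))
g(-47, E)*(-26) = -1/(-4 - 6)*(-26) = -1/(-10)*(-26) = -1*(-⅒)*(-26) = (⅒)*(-26) = -13/5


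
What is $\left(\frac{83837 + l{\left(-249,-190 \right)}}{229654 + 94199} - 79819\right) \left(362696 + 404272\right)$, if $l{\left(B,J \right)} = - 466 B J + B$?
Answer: $- \frac{6614226057219224}{107951} \approx -6.1271 \cdot 10^{10}$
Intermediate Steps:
$l{\left(B,J \right)} = B - 466 B J$ ($l{\left(B,J \right)} = - 466 B J + B = B - 466 B J$)
$\left(\frac{83837 + l{\left(-249,-190 \right)}}{229654 + 94199} - 79819\right) \left(362696 + 404272\right) = \left(\frac{83837 - 249 \left(1 - -88540\right)}{229654 + 94199} - 79819\right) \left(362696 + 404272\right) = \left(\frac{83837 - 249 \left(1 + 88540\right)}{323853} - 79819\right) 766968 = \left(\left(83837 - 22046709\right) \frac{1}{323853} - 79819\right) 766968 = \left(\left(-21962872\right) \frac{1}{323853} - 79819\right) 766968 = \left(- \frac{21962872}{323853} - 79819\right) 766968 = \left(- \frac{25871585479}{323853}\right) 766968 = - \frac{6614226057219224}{107951}$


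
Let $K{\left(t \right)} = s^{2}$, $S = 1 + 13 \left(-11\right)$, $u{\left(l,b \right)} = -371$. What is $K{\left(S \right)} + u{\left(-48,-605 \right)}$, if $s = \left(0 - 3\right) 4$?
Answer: $-227$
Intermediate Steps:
$S = -142$ ($S = 1 - 143 = -142$)
$s = -12$ ($s = \left(0 - 3\right) 4 = \left(-3\right) 4 = -12$)
$K{\left(t \right)} = 144$ ($K{\left(t \right)} = \left(-12\right)^{2} = 144$)
$K{\left(S \right)} + u{\left(-48,-605 \right)} = 144 - 371 = -227$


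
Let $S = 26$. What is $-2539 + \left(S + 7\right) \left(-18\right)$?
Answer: $-3133$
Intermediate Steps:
$-2539 + \left(S + 7\right) \left(-18\right) = -2539 + \left(26 + 7\right) \left(-18\right) = -2539 + 33 \left(-18\right) = -2539 - 594 = -3133$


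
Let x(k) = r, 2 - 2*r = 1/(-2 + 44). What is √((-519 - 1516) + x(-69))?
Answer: I*√3587997/42 ≈ 45.1*I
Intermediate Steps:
r = 83/84 (r = 1 - 1/(2*(-2 + 44)) = 1 - ½/42 = 1 - ½*1/42 = 1 - 1/84 = 83/84 ≈ 0.98810)
x(k) = 83/84
√((-519 - 1516) + x(-69)) = √((-519 - 1516) + 83/84) = √(-2035 + 83/84) = √(-170857/84) = I*√3587997/42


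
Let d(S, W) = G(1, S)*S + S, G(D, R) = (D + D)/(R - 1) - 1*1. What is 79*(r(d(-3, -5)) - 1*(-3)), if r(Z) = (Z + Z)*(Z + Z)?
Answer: 948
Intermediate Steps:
G(D, R) = -1 + 2*D/(-1 + R) (G(D, R) = (2*D)/(-1 + R) - 1 = 2*D/(-1 + R) - 1 = -1 + 2*D/(-1 + R))
d(S, W) = S + S*(3 - S)/(-1 + S) (d(S, W) = ((1 - S + 2*1)/(-1 + S))*S + S = ((1 - S + 2)/(-1 + S))*S + S = ((3 - S)/(-1 + S))*S + S = S*(3 - S)/(-1 + S) + S = S + S*(3 - S)/(-1 + S))
r(Z) = 4*Z**2 (r(Z) = (2*Z)*(2*Z) = 4*Z**2)
79*(r(d(-3, -5)) - 1*(-3)) = 79*(4*(2*(-3)/(-1 - 3))**2 - 1*(-3)) = 79*(4*(2*(-3)/(-4))**2 + 3) = 79*(4*(2*(-3)*(-1/4))**2 + 3) = 79*(4*(3/2)**2 + 3) = 79*(4*(9/4) + 3) = 79*(9 + 3) = 79*12 = 948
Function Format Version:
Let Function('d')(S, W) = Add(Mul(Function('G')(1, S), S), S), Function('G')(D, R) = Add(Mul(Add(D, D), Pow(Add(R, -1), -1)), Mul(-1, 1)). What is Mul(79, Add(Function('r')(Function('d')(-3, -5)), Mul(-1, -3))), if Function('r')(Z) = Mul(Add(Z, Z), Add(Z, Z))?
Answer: 948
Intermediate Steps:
Function('G')(D, R) = Add(-1, Mul(2, D, Pow(Add(-1, R), -1))) (Function('G')(D, R) = Add(Mul(Mul(2, D), Pow(Add(-1, R), -1)), -1) = Add(Mul(2, D, Pow(Add(-1, R), -1)), -1) = Add(-1, Mul(2, D, Pow(Add(-1, R), -1))))
Function('d')(S, W) = Add(S, Mul(S, Pow(Add(-1, S), -1), Add(3, Mul(-1, S)))) (Function('d')(S, W) = Add(Mul(Mul(Pow(Add(-1, S), -1), Add(1, Mul(-1, S), Mul(2, 1))), S), S) = Add(Mul(Mul(Pow(Add(-1, S), -1), Add(1, Mul(-1, S), 2)), S), S) = Add(Mul(Mul(Pow(Add(-1, S), -1), Add(3, Mul(-1, S))), S), S) = Add(Mul(S, Pow(Add(-1, S), -1), Add(3, Mul(-1, S))), S) = Add(S, Mul(S, Pow(Add(-1, S), -1), Add(3, Mul(-1, S)))))
Function('r')(Z) = Mul(4, Pow(Z, 2)) (Function('r')(Z) = Mul(Mul(2, Z), Mul(2, Z)) = Mul(4, Pow(Z, 2)))
Mul(79, Add(Function('r')(Function('d')(-3, -5)), Mul(-1, -3))) = Mul(79, Add(Mul(4, Pow(Mul(2, -3, Pow(Add(-1, -3), -1)), 2)), Mul(-1, -3))) = Mul(79, Add(Mul(4, Pow(Mul(2, -3, Pow(-4, -1)), 2)), 3)) = Mul(79, Add(Mul(4, Pow(Mul(2, -3, Rational(-1, 4)), 2)), 3)) = Mul(79, Add(Mul(4, Pow(Rational(3, 2), 2)), 3)) = Mul(79, Add(Mul(4, Rational(9, 4)), 3)) = Mul(79, Add(9, 3)) = Mul(79, 12) = 948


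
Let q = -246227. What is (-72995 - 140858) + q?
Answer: -460080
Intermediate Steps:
(-72995 - 140858) + q = (-72995 - 140858) - 246227 = -213853 - 246227 = -460080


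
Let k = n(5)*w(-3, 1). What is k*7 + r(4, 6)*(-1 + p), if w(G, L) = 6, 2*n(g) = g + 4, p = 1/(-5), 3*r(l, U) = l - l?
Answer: 189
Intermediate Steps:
r(l, U) = 0 (r(l, U) = (l - l)/3 = (⅓)*0 = 0)
p = -⅕ ≈ -0.20000
n(g) = 2 + g/2 (n(g) = (g + 4)/2 = (4 + g)/2 = 2 + g/2)
k = 27 (k = (2 + (½)*5)*6 = (2 + 5/2)*6 = (9/2)*6 = 27)
k*7 + r(4, 6)*(-1 + p) = 27*7 + 0*(-1 - ⅕) = 189 + 0*(-6/5) = 189 + 0 = 189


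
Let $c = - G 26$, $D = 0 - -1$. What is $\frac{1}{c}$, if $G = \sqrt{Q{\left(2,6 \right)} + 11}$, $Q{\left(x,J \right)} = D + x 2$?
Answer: $- \frac{1}{104} \approx -0.0096154$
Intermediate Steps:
$D = 1$ ($D = 0 + 1 = 1$)
$Q{\left(x,J \right)} = 1 + 2 x$ ($Q{\left(x,J \right)} = 1 + x 2 = 1 + 2 x$)
$G = 4$ ($G = \sqrt{\left(1 + 2 \cdot 2\right) + 11} = \sqrt{\left(1 + 4\right) + 11} = \sqrt{5 + 11} = \sqrt{16} = 4$)
$c = -104$ ($c = - 4 \cdot 26 = \left(-1\right) 104 = -104$)
$\frac{1}{c} = \frac{1}{-104} = - \frac{1}{104}$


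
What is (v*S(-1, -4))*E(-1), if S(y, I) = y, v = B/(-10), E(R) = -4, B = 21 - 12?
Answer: -18/5 ≈ -3.6000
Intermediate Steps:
B = 9
v = -9/10 (v = 9/(-10) = 9*(-⅒) = -9/10 ≈ -0.90000)
(v*S(-1, -4))*E(-1) = -9/10*(-1)*(-4) = (9/10)*(-4) = -18/5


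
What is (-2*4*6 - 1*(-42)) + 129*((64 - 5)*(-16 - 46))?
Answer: -471888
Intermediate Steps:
(-2*4*6 - 1*(-42)) + 129*((64 - 5)*(-16 - 46)) = (-8*6 + 42) + 129*(59*(-62)) = (-48 + 42) + 129*(-3658) = -6 - 471882 = -471888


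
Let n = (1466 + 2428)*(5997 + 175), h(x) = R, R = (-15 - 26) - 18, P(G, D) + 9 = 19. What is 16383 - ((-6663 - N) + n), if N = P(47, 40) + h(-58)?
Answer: -24010771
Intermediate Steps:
P(G, D) = 10 (P(G, D) = -9 + 19 = 10)
R = -59 (R = -41 - 18 = -59)
h(x) = -59
N = -49 (N = 10 - 59 = -49)
n = 24033768 (n = 3894*6172 = 24033768)
16383 - ((-6663 - N) + n) = 16383 - ((-6663 - 1*(-49)) + 24033768) = 16383 - ((-6663 + 49) + 24033768) = 16383 - (-6614 + 24033768) = 16383 - 1*24027154 = 16383 - 24027154 = -24010771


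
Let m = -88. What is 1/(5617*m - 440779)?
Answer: -1/935075 ≈ -1.0694e-6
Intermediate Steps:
1/(5617*m - 440779) = 1/(5617*(-88) - 440779) = 1/(-494296 - 440779) = 1/(-935075) = -1/935075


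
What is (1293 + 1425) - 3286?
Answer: -568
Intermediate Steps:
(1293 + 1425) - 3286 = 2718 - 3286 = -568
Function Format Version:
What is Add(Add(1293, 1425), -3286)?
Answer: -568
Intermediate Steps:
Add(Add(1293, 1425), -3286) = Add(2718, -3286) = -568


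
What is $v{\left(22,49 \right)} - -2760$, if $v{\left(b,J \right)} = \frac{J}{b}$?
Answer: $\frac{60769}{22} \approx 2762.2$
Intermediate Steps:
$v{\left(22,49 \right)} - -2760 = \frac{49}{22} - -2760 = 49 \cdot \frac{1}{22} + 2760 = \frac{49}{22} + 2760 = \frac{60769}{22}$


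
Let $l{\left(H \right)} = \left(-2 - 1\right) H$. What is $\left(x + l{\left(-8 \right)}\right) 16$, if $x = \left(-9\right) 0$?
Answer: $384$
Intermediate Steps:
$l{\left(H \right)} = - 3 H$
$x = 0$
$\left(x + l{\left(-8 \right)}\right) 16 = \left(0 - -24\right) 16 = \left(0 + 24\right) 16 = 24 \cdot 16 = 384$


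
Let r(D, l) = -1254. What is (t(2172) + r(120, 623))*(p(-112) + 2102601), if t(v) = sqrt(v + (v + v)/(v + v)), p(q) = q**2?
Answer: -2652391830 + 2115145*sqrt(2173) ≈ -2.5538e+9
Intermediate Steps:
t(v) = sqrt(1 + v) (t(v) = sqrt(v + (2*v)/((2*v))) = sqrt(v + (2*v)*(1/(2*v))) = sqrt(v + 1) = sqrt(1 + v))
(t(2172) + r(120, 623))*(p(-112) + 2102601) = (sqrt(1 + 2172) - 1254)*((-112)**2 + 2102601) = (sqrt(2173) - 1254)*(12544 + 2102601) = (-1254 + sqrt(2173))*2115145 = -2652391830 + 2115145*sqrt(2173)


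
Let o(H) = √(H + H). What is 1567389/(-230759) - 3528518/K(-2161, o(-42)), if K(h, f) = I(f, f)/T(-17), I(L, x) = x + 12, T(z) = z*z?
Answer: (-1567389*√21 + 117657297110243*I)/(230759*(√21 - 6*I)) ≈ -5.3671e+7 + 4.0992e+7*I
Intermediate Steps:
o(H) = √2*√H (o(H) = √(2*H) = √2*√H)
T(z) = z²
I(L, x) = 12 + x
K(h, f) = 12/289 + f/289 (K(h, f) = (12 + f)/((-17)²) = (12 + f)/289 = (12 + f)*(1/289) = 12/289 + f/289)
1567389/(-230759) - 3528518/K(-2161, o(-42)) = 1567389/(-230759) - 3528518/(12/289 + (√2*√(-42))/289) = 1567389*(-1/230759) - 3528518/(12/289 + (√2*(I*√42))/289) = -1567389/230759 - 3528518/(12/289 + (2*I*√21)/289) = -1567389/230759 - 3528518/(12/289 + 2*I*√21/289)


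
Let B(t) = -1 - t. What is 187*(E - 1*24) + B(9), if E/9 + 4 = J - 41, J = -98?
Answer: -245167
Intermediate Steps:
E = -1287 (E = -36 + 9*(-98 - 41) = -36 + 9*(-139) = -36 - 1251 = -1287)
187*(E - 1*24) + B(9) = 187*(-1287 - 1*24) + (-1 - 1*9) = 187*(-1287 - 24) + (-1 - 9) = 187*(-1311) - 10 = -245157 - 10 = -245167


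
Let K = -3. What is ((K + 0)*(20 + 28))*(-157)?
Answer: 22608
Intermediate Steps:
((K + 0)*(20 + 28))*(-157) = ((-3 + 0)*(20 + 28))*(-157) = -3*48*(-157) = -144*(-157) = 22608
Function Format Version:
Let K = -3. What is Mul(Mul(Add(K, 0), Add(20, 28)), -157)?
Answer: 22608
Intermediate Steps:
Mul(Mul(Add(K, 0), Add(20, 28)), -157) = Mul(Mul(Add(-3, 0), Add(20, 28)), -157) = Mul(Mul(-3, 48), -157) = Mul(-144, -157) = 22608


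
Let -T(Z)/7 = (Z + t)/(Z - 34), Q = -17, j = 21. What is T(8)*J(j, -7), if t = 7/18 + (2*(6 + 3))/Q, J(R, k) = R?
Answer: 109907/2652 ≈ 41.443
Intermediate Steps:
t = -205/306 (t = 7/18 + (2*(6 + 3))/(-17) = 7*(1/18) + (2*9)*(-1/17) = 7/18 + 18*(-1/17) = 7/18 - 18/17 = -205/306 ≈ -0.66993)
T(Z) = -7*(-205/306 + Z)/(-34 + Z) (T(Z) = -7*(Z - 205/306)/(Z - 34) = -7*(-205/306 + Z)/(-34 + Z))
T(8)*J(j, -7) = (7*(205 - 306*8)/(306*(-34 + 8)))*21 = ((7/306)*(205 - 2448)/(-26))*21 = ((7/306)*(-1/26)*(-2243))*21 = (15701/7956)*21 = 109907/2652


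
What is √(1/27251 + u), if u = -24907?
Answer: 4*I*√1156022601041/27251 ≈ 157.82*I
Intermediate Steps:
√(1/27251 + u) = √(1/27251 - 24907) = √(-678740656/27251) = 4*I*√1156022601041/27251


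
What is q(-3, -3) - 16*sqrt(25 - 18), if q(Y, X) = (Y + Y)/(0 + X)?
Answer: 2 - 16*sqrt(7) ≈ -40.332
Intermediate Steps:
q(Y, X) = 2*Y/X (q(Y, X) = (2*Y)/X = 2*Y/X)
q(-3, -3) - 16*sqrt(25 - 18) = 2*(-3)/(-3) - 16*sqrt(25 - 18) = 2*(-3)*(-1/3) - 16*sqrt(7) = 2 - 16*sqrt(7)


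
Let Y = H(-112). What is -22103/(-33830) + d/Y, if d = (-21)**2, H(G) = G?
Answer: -888821/270640 ≈ -3.2841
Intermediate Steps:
Y = -112
d = 441
-22103/(-33830) + d/Y = -22103/(-33830) + 441/(-112) = -22103*(-1/33830) + 441*(-1/112) = 22103/33830 - 63/16 = -888821/270640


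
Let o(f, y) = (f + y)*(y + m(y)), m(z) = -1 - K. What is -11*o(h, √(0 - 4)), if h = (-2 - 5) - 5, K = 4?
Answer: -616 + 374*I ≈ -616.0 + 374.0*I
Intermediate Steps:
h = -12 (h = -7 - 5 = -12)
m(z) = -5 (m(z) = -1 - 1*4 = -1 - 4 = -5)
o(f, y) = (-5 + y)*(f + y) (o(f, y) = (f + y)*(y - 5) = (f + y)*(-5 + y) = (-5 + y)*(f + y))
-11*o(h, √(0 - 4)) = -11*((√(0 - 4))² - 5*(-12) - 5*√(0 - 4) - 12*√(0 - 4)) = -11*((√(-4))² + 60 - 10*I - 24*I) = -11*((2*I)² + 60 - 10*I - 24*I) = -11*(-4 + 60 - 10*I - 24*I) = -11*(56 - 34*I) = -616 + 374*I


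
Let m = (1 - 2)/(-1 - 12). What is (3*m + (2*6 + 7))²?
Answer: 62500/169 ≈ 369.82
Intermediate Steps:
m = 1/13 (m = -1/(-13) = -1*(-1/13) = 1/13 ≈ 0.076923)
(3*m + (2*6 + 7))² = (3*(1/13) + (2*6 + 7))² = (3/13 + (12 + 7))² = (3/13 + 19)² = (250/13)² = 62500/169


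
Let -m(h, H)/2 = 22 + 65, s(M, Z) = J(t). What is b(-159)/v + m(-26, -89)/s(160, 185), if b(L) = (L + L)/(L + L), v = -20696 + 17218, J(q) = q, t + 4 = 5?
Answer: -605173/3478 ≈ -174.00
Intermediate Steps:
t = 1 (t = -4 + 5 = 1)
s(M, Z) = 1
m(h, H) = -174 (m(h, H) = -2*(22 + 65) = -2*87 = -174)
v = -3478
b(L) = 1 (b(L) = (2*L)/((2*L)) = (2*L)*(1/(2*L)) = 1)
b(-159)/v + m(-26, -89)/s(160, 185) = 1/(-3478) - 174/1 = 1*(-1/3478) - 174*1 = -1/3478 - 174 = -605173/3478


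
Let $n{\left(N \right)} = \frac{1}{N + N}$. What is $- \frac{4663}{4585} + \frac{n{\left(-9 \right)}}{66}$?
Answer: $- \frac{5544229}{5446980} \approx -1.0179$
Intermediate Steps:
$n{\left(N \right)} = \frac{1}{2 N}$
$- \frac{4663}{4585} + \frac{n{\left(-9 \right)}}{66} = - \frac{4663}{4585} + \frac{\frac{1}{2} \frac{1}{-9}}{66} = \left(-4663\right) \frac{1}{4585} + \frac{1}{2} \left(- \frac{1}{9}\right) \frac{1}{66} = - \frac{4663}{4585} - \frac{1}{1188} = - \frac{5544229}{5446980}$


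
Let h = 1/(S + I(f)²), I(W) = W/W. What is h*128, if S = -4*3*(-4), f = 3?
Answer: 128/49 ≈ 2.6122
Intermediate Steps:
I(W) = 1
S = 48 (S = -12*(-4) = 48)
h = 1/49 (h = 1/(48 + 1²) = 1/(48 + 1) = 1/49 ≈ 0.020408)
h*128 = (1/49)*128 = 128/49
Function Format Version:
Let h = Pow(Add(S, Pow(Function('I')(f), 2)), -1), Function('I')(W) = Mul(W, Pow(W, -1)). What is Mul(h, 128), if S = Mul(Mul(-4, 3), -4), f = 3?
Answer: Rational(128, 49) ≈ 2.6122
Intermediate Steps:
Function('I')(W) = 1
S = 48 (S = Mul(-12, -4) = 48)
h = Rational(1, 49) (h = Pow(Add(48, Pow(1, 2)), -1) = Pow(Add(48, 1), -1) = Pow(49, -1) = Rational(1, 49) ≈ 0.020408)
Mul(h, 128) = Mul(Rational(1, 49), 128) = Rational(128, 49)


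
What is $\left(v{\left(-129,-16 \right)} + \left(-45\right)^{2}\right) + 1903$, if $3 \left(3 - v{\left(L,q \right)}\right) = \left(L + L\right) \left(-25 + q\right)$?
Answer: $405$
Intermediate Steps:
$v{\left(L,q \right)} = 3 - \frac{2 L \left(-25 + q\right)}{3}$ ($v{\left(L,q \right)} = 3 - \frac{\left(L + L\right) \left(-25 + q\right)}{3} = 3 - \frac{2 L \left(-25 + q\right)}{3}$)
$\left(v{\left(-129,-16 \right)} + \left(-45\right)^{2}\right) + 1903 = \left(\left(3 + \frac{50}{3} \left(-129\right) - \left(-86\right) \left(-16\right)\right) + \left(-45\right)^{2}\right) + 1903 = \left(\left(3 - 2150 - 1376\right) + 2025\right) + 1903 = \left(-3523 + 2025\right) + 1903 = -1498 + 1903 = 405$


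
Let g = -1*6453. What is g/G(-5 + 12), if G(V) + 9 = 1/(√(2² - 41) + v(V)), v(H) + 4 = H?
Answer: 2652183/3673 - 6453*I*√37/3673 ≈ 722.08 - 10.687*I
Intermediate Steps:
v(H) = -4 + H
g = -6453
G(V) = -9 + 1/(-4 + V + I*√37) (G(V) = -9 + 1/(√(2² - 41) + (-4 + V)) = -9 + 1/(√(4 - 41) + (-4 + V)) = -9 + 1/(√(-37) + (-4 + V)) = -9 + 1/(I*√37 + (-4 + V)) = -9 + 1/(-4 + V + I*√37))
g/G(-5 + 12) = -6453*(-4 + (-5 + 12) + I*√37)/(37 - 9*(-5 + 12) - 9*I*√37) = -6453*(-4 + 7 + I*√37)/(37 - 9*7 - 9*I*√37) = -6453*(3 + I*√37)/(37 - 63 - 9*I*√37) = -6453*(3 + I*√37)/(-26 - 9*I*√37)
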